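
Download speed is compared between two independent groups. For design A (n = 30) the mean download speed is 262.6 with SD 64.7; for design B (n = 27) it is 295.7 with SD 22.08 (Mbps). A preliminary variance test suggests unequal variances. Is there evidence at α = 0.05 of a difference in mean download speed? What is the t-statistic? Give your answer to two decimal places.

-2.64

Let group 1 = design A, group 2 = design B. H0: μ_1 = μ_2; H1: μ_1 ≠ μ_2 (Welch's two-sample t-test, two-sided).
t = (x̄_1 − x̄_2)/√(s_1²/n_1 + s_2²/n_2) = (262.6 − 295.7)/√(64.7²/30 + 22.08²/27) = -2.64
Welch–Satterthwaite df ≈ 36.31
Two-sided p-value ≈ 0.0122
Since p ≈ 0.0122 < α = 0.05, reject H0; the data support H1.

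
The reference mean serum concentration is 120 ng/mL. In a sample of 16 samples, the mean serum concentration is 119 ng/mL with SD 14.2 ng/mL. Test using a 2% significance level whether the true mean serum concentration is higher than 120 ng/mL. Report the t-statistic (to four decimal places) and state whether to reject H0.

t = -0.2817; fail to reject H0

H0: μ = 120; H1: μ > 120 (one-sample t-test, right-tailed).
t = (x̄ − μ₀)/(s/√n) = (119 − 120)/(14.2/√16) = -0.2817
df = n − 1 = 15
p-value = P(T ≥ -0.2817) ≈ 0.6090
Since p ≈ 0.6090 > α = 0.02, fail to reject H0; the data do not provide sufficient evidence against H0.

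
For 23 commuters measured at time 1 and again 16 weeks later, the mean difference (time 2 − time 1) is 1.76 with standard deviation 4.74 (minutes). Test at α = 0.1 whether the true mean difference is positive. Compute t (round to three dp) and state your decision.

H0: μ_d = 0; H1: μ_d > 0 (paired t-test on the differences, right-tailed).
t = d̄/(s_d/√n) = 1.76/(4.74/√23) = 1.781
df = n − 1 = 22
p-value = P(T ≥ 1.781) ≈ 0.0444
Since p ≈ 0.0444 < α = 0.1, reject H0; the data support H1.

t = 1.781; reject H0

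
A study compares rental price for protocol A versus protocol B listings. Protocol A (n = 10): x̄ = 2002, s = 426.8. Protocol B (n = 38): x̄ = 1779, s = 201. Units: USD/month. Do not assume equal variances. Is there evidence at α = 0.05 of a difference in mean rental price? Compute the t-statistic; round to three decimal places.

Let group 1 = protocol A, group 2 = protocol B. H0: μ_1 = μ_2; H1: μ_1 ≠ μ_2 (Welch's two-sample t-test, two-sided).
t = (x̄_1 − x̄_2)/√(s_1²/n_1 + s_2²/n_2) = (2002 − 1779)/√(426.8²/10 + 201²/38) = 1.606
Welch–Satterthwaite df ≈ 10.07
Two-sided p-value ≈ 0.139
Since p ≈ 0.139 > α = 0.05, fail to reject H0; the data do not provide sufficient evidence against H0.

1.606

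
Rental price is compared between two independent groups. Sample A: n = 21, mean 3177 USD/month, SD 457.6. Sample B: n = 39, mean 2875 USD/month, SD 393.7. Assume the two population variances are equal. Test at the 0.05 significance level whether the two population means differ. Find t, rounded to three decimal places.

Let group 1 = sample A, group 2 = sample B. H0: μ_1 = μ_2; H1: μ_1 ≠ μ_2 (two-sample pooled-variance t-test, two-sided).
s_p² = [(21−1)·457.6² + (39−1)·393.7²]/(21+39−2) = 173758
t = (3177 − 2875)/√[173758·(1/21 + 1/39)] = 2.677
df = n₁ + n₂ − 2 = 58
Two-sided p-value ≈ 0.010
Since p ≈ 0.010 < α = 0.05, reject H0; the data support H1.

2.677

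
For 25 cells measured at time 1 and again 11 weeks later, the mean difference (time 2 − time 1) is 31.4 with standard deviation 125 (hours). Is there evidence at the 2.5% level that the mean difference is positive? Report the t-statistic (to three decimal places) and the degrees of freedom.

t = 1.256, df = 24

H0: μ_d = 0; H1: μ_d > 0 (paired t-test on the differences, right-tailed).
t = d̄/(s_d/√n) = 31.4/(125/√25) = 1.256
df = n − 1 = 24
p-value = P(T ≥ 1.256) ≈ 0.1106
Since p ≈ 0.1106 > α = 0.025, fail to reject H0; the evidence is not statistically significant.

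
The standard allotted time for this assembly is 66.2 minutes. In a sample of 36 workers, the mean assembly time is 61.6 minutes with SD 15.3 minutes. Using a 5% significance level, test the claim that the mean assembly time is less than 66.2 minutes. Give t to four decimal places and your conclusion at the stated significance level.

t = -1.8039; reject H0

H0: μ = 66.2; H1: μ < 66.2 (one-sample t-test, left-tailed).
t = (x̄ − μ₀)/(s/√n) = (61.6 − 66.2)/(15.3/√36) = -1.8039
df = n − 1 = 35
p-value = P(T ≤ -1.8039) ≈ 0.040
Since p ≈ 0.040 < α = 0.05, reject H0; the evidence is statistically significant.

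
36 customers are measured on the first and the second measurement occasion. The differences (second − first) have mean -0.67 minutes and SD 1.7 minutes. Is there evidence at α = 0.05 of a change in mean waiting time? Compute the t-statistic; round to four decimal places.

-2.3647

H0: μ_d = 0; H1: μ_d ≠ 0 (paired t-test on the differences, two-sided).
t = d̄/(s_d/√n) = -0.67/(1.7/√36) = -2.3647
df = n − 1 = 35
Two-sided p-value ≈ 0.0237
Since p ≈ 0.0237 < α = 0.05, reject H0; the evidence is statistically significant.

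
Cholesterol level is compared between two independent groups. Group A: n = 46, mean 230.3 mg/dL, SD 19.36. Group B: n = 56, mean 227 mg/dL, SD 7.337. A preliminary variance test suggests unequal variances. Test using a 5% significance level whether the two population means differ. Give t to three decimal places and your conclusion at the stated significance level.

Let group 1 = group A, group 2 = group B. H0: μ_1 = μ_2; H1: μ_1 ≠ μ_2 (Welch's two-sample t-test, two-sided).
t = (x̄_1 − x̄_2)/√(s_1²/n_1 + s_2²/n_2) = (230.3 − 227)/√(19.36²/46 + 7.337²/56) = 1.093
Welch–Satterthwaite df ≈ 55.61
Two-sided p-value ≈ 0.2789
Since p ≈ 0.2789 > α = 0.05, fail to reject H0; the data do not provide sufficient evidence against H0.

t = 1.093; fail to reject H0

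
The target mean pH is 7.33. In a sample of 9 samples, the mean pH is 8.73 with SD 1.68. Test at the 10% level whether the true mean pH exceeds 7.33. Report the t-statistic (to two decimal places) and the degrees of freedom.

H0: μ = 7.33; H1: μ > 7.33 (one-sample t-test, right-tailed).
t = (x̄ − μ₀)/(s/√n) = (8.73 − 7.33)/(1.68/√9) = 2.50
df = n − 1 = 8
p-value = P(T ≥ 2.50) ≈ 0.018
Since p ≈ 0.018 < α = 0.1, reject H0; the data support H1.

t = 2.50, df = 8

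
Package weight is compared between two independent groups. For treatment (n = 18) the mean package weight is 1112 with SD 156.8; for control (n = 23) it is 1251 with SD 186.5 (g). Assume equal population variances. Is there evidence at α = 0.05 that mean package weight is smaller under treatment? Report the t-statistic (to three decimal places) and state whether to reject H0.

Let group 1 = treatment, group 2 = control. H0: μ_1 = μ_2; H1: μ_1 < μ_2 (two-sample pooled-variance t-test, left-tailed).
s_p² = [(18−1)·156.8² + (23−1)·186.5²]/(18+23−2) = 30337.8
t = (1112 − 1251)/√[30337.8·(1/18 + 1/23)] = -2.536
df = n₁ + n₂ − 2 = 39
p-value = P(T ≤ -2.536) ≈ 0.008
Since p ≈ 0.008 < α = 0.05, reject H0; the data support H1.

t = -2.536; reject H0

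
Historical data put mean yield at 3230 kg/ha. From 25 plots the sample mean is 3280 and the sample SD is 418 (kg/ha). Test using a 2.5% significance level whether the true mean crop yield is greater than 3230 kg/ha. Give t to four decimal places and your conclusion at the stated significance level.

H0: μ = 3230; H1: μ > 3230 (one-sample t-test, right-tailed).
t = (x̄ − μ₀)/(s/√n) = (3280 − 3230)/(418/√25) = 0.5981
df = n − 1 = 24
p-value = P(T ≥ 0.5981) ≈ 0.2777
Since p ≈ 0.2777 > α = 0.025, fail to reject H0; the evidence is not statistically significant.

t = 0.5981; fail to reject H0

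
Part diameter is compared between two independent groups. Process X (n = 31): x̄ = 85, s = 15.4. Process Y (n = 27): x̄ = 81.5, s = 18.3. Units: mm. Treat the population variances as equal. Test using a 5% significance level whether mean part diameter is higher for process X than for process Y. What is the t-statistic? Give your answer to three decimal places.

0.791

Let group 1 = process X, group 2 = process Y. H0: μ_1 = μ_2; H1: μ_1 > μ_2 (two-sample pooled-variance t-test, right-tailed).
s_p² = [(31−1)·15.4² + (27−1)·18.3²]/(31+27−2) = 282.535
t = (85 − 81.5)/√[282.535·(1/31 + 1/27)] = 0.791
df = n₁ + n₂ − 2 = 56
p-value = P(T ≥ 0.791) ≈ 0.216
Since p ≈ 0.216 > α = 0.05, fail to reject H0; the data do not provide sufficient evidence against H0.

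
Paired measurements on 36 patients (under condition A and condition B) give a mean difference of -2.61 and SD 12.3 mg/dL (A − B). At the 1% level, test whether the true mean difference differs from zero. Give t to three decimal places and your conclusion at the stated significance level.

t = -1.273; fail to reject H0

H0: μ_d = 0; H1: μ_d ≠ 0 (paired t-test on the differences, two-sided).
t = d̄/(s_d/√n) = -2.61/(12.3/√36) = -1.273
df = n − 1 = 35
Two-sided p-value ≈ 0.211
Since p ≈ 0.211 > α = 0.01, fail to reject H0; the data do not provide sufficient evidence against H0.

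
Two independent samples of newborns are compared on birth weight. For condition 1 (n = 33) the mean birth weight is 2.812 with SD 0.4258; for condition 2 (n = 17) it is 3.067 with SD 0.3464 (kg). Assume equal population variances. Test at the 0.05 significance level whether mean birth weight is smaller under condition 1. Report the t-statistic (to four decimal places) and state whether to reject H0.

Let group 1 = condition 1, group 2 = condition 2. H0: μ_1 = μ_2; H1: μ_1 < μ_2 (two-sample pooled-variance t-test, left-tailed).
s_p² = [(33−1)·0.4258² + (17−1)·0.3464²]/(33+17−2) = 0.160868
t = (2.812 − 3.067)/√[0.160868·(1/33 + 1/17)] = -2.1296
df = n₁ + n₂ − 2 = 48
p-value = P(T ≤ -2.1296) ≈ 0.0192
Since p ≈ 0.0192 < α = 0.05, reject H0; the data support H1.

t = -2.1296; reject H0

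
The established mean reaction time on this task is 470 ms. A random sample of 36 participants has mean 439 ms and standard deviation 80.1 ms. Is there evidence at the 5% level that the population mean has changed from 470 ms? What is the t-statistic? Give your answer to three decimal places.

-2.322

H0: μ = 470; H1: μ ≠ 470 (one-sample t-test, two-sided).
t = (x̄ − μ₀)/(s/√n) = (439 − 470)/(80.1/√36) = -2.322
df = n − 1 = 35
Two-sided p-value ≈ 0.026
Since p ≈ 0.026 < α = 0.05, reject H0; the evidence is statistically significant.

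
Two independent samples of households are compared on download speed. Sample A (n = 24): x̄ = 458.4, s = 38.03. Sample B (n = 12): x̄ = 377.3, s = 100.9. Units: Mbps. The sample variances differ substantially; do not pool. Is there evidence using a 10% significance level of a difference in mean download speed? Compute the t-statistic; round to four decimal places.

2.6904

Let group 1 = sample A, group 2 = sample B. H0: μ_1 = μ_2; H1: μ_1 ≠ μ_2 (Welch's two-sample t-test, two-sided).
t = (x̄_1 − x̄_2)/√(s_1²/n_1 + s_2²/n_2) = (458.4 − 377.3)/√(38.03²/24 + 100.9²/12) = 2.6904
Welch–Satterthwaite df ≈ 12.59
Two-sided p-value ≈ 0.019
Since p ≈ 0.019 < α = 0.1, reject H0; the data support H1.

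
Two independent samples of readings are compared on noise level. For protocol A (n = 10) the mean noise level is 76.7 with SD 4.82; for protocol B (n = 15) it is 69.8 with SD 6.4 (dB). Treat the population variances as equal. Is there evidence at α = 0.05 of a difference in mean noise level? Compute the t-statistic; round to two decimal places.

2.90

Let group 1 = protocol A, group 2 = protocol B. H0: μ_1 = μ_2; H1: μ_1 ≠ μ_2 (two-sample pooled-variance t-test, two-sided).
s_p² = [(10−1)·4.82² + (15−1)·6.4²]/(10+15−2) = 34.0231
t = (76.7 − 69.8)/√[34.0231·(1/10 + 1/15)] = 2.90
df = n₁ + n₂ − 2 = 23
Two-sided p-value ≈ 0.008
Since p ≈ 0.008 < α = 0.05, reject H0; the data support H1.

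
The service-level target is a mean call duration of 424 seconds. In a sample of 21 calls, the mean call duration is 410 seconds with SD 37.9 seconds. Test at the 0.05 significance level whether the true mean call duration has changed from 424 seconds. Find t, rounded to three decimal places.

H0: μ = 424; H1: μ ≠ 424 (one-sample t-test, two-sided).
t = (x̄ − μ₀)/(s/√n) = (410 − 424)/(37.9/√21) = -1.693
df = n − 1 = 20
Two-sided p-value ≈ 0.106
Since p ≈ 0.106 > α = 0.05, fail to reject H0; the evidence is not statistically significant.

-1.693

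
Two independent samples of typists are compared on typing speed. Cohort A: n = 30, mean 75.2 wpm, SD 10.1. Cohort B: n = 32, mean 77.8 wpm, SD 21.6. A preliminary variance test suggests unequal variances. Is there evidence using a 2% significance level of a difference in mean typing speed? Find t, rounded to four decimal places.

Let group 1 = cohort A, group 2 = cohort B. H0: μ_1 = μ_2; H1: μ_1 ≠ μ_2 (Welch's two-sample t-test, two-sided).
t = (x̄_1 − x̄_2)/√(s_1²/n_1 + s_2²/n_2) = (75.2 − 77.8)/√(10.1²/30 + 21.6²/32) = -0.6132
Welch–Satterthwaite df ≈ 44.56
Two-sided p-value ≈ 0.543
Since p ≈ 0.543 > α = 0.02, fail to reject H0; the data do not provide sufficient evidence against H0.

-0.6132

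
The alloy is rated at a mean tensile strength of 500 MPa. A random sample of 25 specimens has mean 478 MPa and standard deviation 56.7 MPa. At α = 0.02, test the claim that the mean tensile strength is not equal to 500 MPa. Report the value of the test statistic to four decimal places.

-1.9400

H0: μ = 500; H1: μ ≠ 500 (one-sample t-test, two-sided).
t = (x̄ − μ₀)/(s/√n) = (478 − 500)/(56.7/√25) = -1.9400
df = n − 1 = 24
Two-sided p-value ≈ 0.0642
Since p ≈ 0.0642 > α = 0.02, fail to reject H0; the evidence is not statistically significant.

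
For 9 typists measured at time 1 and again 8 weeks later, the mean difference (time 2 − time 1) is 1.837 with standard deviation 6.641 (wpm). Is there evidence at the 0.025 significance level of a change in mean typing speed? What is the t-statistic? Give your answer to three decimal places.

0.830

H0: μ_d = 0; H1: μ_d ≠ 0 (paired t-test on the differences, two-sided).
t = d̄/(s_d/√n) = 1.837/(6.641/√9) = 0.830
df = n − 1 = 8
Two-sided p-value ≈ 0.431
Since p ≈ 0.431 > α = 0.025, fail to reject H0; the data do not provide sufficient evidence against H0.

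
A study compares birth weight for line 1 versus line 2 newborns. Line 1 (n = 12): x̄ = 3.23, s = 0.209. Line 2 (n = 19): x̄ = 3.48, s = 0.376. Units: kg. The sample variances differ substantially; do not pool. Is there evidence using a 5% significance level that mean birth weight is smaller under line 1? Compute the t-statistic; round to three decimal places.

Let group 1 = line 1, group 2 = line 2. H0: μ_1 = μ_2; H1: μ_1 < μ_2 (Welch's two-sample t-test, left-tailed).
t = (x̄_1 − x̄_2)/√(s_1²/n_1 + s_2²/n_2) = (3.23 − 3.48)/√(0.209²/12 + 0.376²/19) = -2.375
Welch–Satterthwaite df ≈ 28.69
p-value = P(T ≤ -2.375) ≈ 0.012
Since p ≈ 0.012 < α = 0.05, reject H0; the evidence is statistically significant.

-2.375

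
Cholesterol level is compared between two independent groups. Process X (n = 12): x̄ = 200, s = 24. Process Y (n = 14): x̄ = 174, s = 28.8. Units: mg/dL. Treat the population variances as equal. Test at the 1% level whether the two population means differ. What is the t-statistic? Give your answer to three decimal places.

Let group 1 = process X, group 2 = process Y. H0: μ_1 = μ_2; H1: μ_1 ≠ μ_2 (two-sample pooled-variance t-test, two-sided).
s_p² = [(12−1)·24² + (14−1)·28.8²]/(12+14−2) = 713.28
t = (200 − 174)/√[713.28·(1/12 + 1/14)] = 2.475
df = n₁ + n₂ − 2 = 24
Two-sided p-value ≈ 0.0208
Since p ≈ 0.0208 > α = 0.01, fail to reject H0; the evidence is not statistically significant.

2.475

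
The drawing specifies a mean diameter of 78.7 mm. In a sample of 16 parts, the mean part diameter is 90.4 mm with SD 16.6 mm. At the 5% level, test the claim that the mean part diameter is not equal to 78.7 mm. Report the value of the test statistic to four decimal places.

H0: μ = 78.7; H1: μ ≠ 78.7 (one-sample t-test, two-sided).
t = (x̄ − μ₀)/(s/√n) = (90.4 − 78.7)/(16.6/√16) = 2.8193
df = n − 1 = 15
Two-sided p-value ≈ 0.013
Since p ≈ 0.013 < α = 0.05, reject H0; the evidence is statistically significant.

2.8193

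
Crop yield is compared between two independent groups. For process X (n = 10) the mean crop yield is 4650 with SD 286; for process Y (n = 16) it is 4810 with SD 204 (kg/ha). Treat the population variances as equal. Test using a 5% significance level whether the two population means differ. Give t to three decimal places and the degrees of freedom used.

Let group 1 = process X, group 2 = process Y. H0: μ_1 = μ_2; H1: μ_1 ≠ μ_2 (two-sample pooled-variance t-test, two-sided).
s_p² = [(10−1)·286² + (16−1)·204²]/(10+16−2) = 56683.5
t = (4650 − 4810)/√[56683.5·(1/10 + 1/16)] = -1.667
df = n₁ + n₂ − 2 = 24
Two-sided p-value ≈ 0.1085
Since p ≈ 0.1085 > α = 0.05, fail to reject H0; the evidence is not statistically significant.

t = -1.667, df = 24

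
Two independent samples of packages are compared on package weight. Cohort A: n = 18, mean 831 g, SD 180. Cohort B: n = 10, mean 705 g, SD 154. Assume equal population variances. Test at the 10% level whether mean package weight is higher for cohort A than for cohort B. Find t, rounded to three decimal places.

Let group 1 = cohort A, group 2 = cohort B. H0: μ_1 = μ_2; H1: μ_1 > μ_2 (two-sample pooled-variance t-test, right-tailed).
s_p² = [(18−1)·180² + (10−1)·154²]/(18+10−2) = 29394
t = (831 − 705)/√[29394·(1/18 + 1/10)] = 1.863
df = n₁ + n₂ − 2 = 26
p-value = P(T ≥ 1.863) ≈ 0.0369
Since p ≈ 0.0369 < α = 0.1, reject H0; the evidence is statistically significant.

1.863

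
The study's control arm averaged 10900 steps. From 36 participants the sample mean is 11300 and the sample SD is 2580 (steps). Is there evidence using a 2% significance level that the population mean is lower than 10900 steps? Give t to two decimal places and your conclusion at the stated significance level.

H0: μ = 10900; H1: μ < 10900 (one-sample t-test, left-tailed).
t = (x̄ − μ₀)/(s/√n) = (11300 − 10900)/(2580/√36) = 0.93
df = n − 1 = 35
p-value = P(T ≤ 0.93) ≈ 0.8207
Since p ≈ 0.8207 > α = 0.02, fail to reject H0; the evidence is not statistically significant.

t = 0.93; fail to reject H0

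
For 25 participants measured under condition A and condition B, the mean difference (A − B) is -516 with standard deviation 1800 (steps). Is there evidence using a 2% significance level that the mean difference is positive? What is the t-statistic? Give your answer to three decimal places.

H0: μ_d = 0; H1: μ_d > 0 (paired t-test on the differences, right-tailed).
t = d̄/(s_d/√n) = -516/(1800/√25) = -1.433
df = n − 1 = 24
p-value = P(T ≥ -1.433) ≈ 0.918
Since p ≈ 0.918 > α = 0.02, fail to reject H0; the evidence is not statistically significant.

-1.433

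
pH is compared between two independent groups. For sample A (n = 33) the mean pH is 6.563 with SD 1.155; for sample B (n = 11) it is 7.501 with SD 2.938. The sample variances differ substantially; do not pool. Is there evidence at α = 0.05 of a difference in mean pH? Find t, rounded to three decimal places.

-1.033

Let group 1 = sample A, group 2 = sample B. H0: μ_1 = μ_2; H1: μ_1 ≠ μ_2 (Welch's two-sample t-test, two-sided).
t = (x̄_1 − x̄_2)/√(s_1²/n_1 + s_2²/n_2) = (6.563 − 7.501)/√(1.155²/33 + 2.938²/11) = -1.033
Welch–Satterthwaite df ≈ 11.05
Two-sided p-value ≈ 0.3239
Since p ≈ 0.3239 > α = 0.05, fail to reject H0; the evidence is not statistically significant.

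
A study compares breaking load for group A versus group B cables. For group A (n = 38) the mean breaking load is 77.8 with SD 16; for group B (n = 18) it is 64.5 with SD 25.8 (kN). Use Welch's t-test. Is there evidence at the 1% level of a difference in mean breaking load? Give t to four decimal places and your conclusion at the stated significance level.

t = 2.0115; fail to reject H0

Let group 1 = group A, group 2 = group B. H0: μ_1 = μ_2; H1: μ_1 ≠ μ_2 (Welch's two-sample t-test, two-sided).
t = (x̄_1 − x̄_2)/√(s_1²/n_1 + s_2²/n_2) = (77.8 − 64.5)/√(16²/38 + 25.8²/18) = 2.0115
Welch–Satterthwaite df ≈ 23.40
Two-sided p-value ≈ 0.056
Since p ≈ 0.056 > α = 0.01, fail to reject H0; the data do not provide sufficient evidence against H0.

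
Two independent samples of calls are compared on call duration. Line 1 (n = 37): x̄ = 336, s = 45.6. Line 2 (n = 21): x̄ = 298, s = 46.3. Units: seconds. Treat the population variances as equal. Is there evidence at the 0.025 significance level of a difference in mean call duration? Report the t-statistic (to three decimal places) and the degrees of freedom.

Let group 1 = line 1, group 2 = line 2. H0: μ_1 = μ_2; H1: μ_1 ≠ μ_2 (two-sample pooled-variance t-test, two-sided).
s_p² = [(37−1)·45.6² + (21−1)·46.3²]/(37+21−2) = 2102.34
t = (336 − 298)/√[2102.34·(1/37 + 1/21)] = 3.033
df = n₁ + n₂ − 2 = 56
Two-sided p-value ≈ 0.0037
Since p ≈ 0.0037 < α = 0.025, reject H0; the data support H1.

t = 3.033, df = 56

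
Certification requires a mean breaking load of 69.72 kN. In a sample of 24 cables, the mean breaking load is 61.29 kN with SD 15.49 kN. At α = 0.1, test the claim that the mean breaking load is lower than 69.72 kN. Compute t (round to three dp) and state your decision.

t = -2.666; reject H0

H0: μ = 69.72; H1: μ < 69.72 (one-sample t-test, left-tailed).
t = (x̄ − μ₀)/(s/√n) = (61.29 − 69.72)/(15.49/√24) = -2.666
df = n − 1 = 23
p-value = P(T ≤ -2.666) ≈ 0.007
Since p ≈ 0.007 < α = 0.1, reject H0; the data support H1.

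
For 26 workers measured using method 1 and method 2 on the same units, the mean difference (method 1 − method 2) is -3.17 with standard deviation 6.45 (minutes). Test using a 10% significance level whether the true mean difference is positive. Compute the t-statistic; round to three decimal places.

H0: μ_d = 0; H1: μ_d > 0 (paired t-test on the differences, right-tailed).
t = d̄/(s_d/√n) = -3.17/(6.45/√26) = -2.506
df = n − 1 = 25
p-value = P(T ≥ -2.506) ≈ 0.990
Since p ≈ 0.990 > α = 0.1, fail to reject H0; the data do not provide sufficient evidence against H0.

-2.506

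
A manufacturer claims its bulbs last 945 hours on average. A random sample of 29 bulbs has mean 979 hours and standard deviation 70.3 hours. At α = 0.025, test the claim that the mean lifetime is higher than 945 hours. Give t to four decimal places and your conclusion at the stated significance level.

t = 2.6045; reject H0

H0: μ = 945; H1: μ > 945 (one-sample t-test, right-tailed).
t = (x̄ − μ₀)/(s/√n) = (979 − 945)/(70.3/√29) = 2.6045
df = n − 1 = 28
p-value = P(T ≥ 2.6045) ≈ 0.0073
Since p ≈ 0.0073 < α = 0.025, reject H0; the data support H1.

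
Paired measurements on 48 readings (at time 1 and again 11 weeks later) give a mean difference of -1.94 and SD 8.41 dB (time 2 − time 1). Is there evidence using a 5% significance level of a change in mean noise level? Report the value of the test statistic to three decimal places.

H0: μ_d = 0; H1: μ_d ≠ 0 (paired t-test on the differences, two-sided).
t = d̄/(s_d/√n) = -1.94/(8.41/√48) = -1.598
df = n − 1 = 47
Two-sided p-value ≈ 0.1167
Since p ≈ 0.1167 > α = 0.05, fail to reject H0; the evidence is not statistically significant.

-1.598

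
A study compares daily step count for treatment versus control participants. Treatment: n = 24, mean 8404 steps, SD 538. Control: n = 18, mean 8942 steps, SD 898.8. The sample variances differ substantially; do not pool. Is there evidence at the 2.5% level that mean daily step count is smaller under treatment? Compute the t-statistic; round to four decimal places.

-2.2546

Let group 1 = treatment, group 2 = control. H0: μ_1 = μ_2; H1: μ_1 < μ_2 (Welch's two-sample t-test, left-tailed).
t = (x̄_1 − x̄_2)/√(s_1²/n_1 + s_2²/n_2) = (8404 − 8942)/√(538²/24 + 898.8²/18) = -2.2546
Welch–Satterthwaite df ≈ 25.98
p-value = P(T ≤ -2.2546) ≈ 0.016
Since p ≈ 0.016 < α = 0.025, reject H0; the data support H1.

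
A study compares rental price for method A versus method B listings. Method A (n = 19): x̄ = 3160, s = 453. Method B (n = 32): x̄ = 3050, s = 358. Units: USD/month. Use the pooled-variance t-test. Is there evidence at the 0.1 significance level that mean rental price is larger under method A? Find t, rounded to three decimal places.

Let group 1 = method A, group 2 = method B. H0: μ_1 = μ_2; H1: μ_1 > μ_2 (two-sample pooled-variance t-test, right-tailed).
s_p² = [(19−1)·453² + (32−1)·358²]/(19+32−2) = 156466
t = (3160 − 3050)/√[156466·(1/19 + 1/32)] = 0.960
df = n₁ + n₂ − 2 = 49
p-value = P(T ≥ 0.960) ≈ 0.1708
Since p ≈ 0.1708 > α = 0.1, fail to reject H0; the evidence is not statistically significant.

0.960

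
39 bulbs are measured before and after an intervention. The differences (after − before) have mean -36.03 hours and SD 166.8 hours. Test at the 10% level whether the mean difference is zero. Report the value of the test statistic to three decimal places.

-1.349

H0: μ_d = 0; H1: μ_d ≠ 0 (paired t-test on the differences, two-sided).
t = d̄/(s_d/√n) = -36.03/(166.8/√39) = -1.349
df = n − 1 = 38
Two-sided p-value ≈ 0.185
Since p ≈ 0.185 > α = 0.1, fail to reject H0; the data do not provide sufficient evidence against H0.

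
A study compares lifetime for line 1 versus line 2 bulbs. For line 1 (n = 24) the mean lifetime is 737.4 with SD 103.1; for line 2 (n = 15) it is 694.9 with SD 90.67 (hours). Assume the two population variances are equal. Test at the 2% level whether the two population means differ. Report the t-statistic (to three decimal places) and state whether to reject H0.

Let group 1 = line 1, group 2 = line 2. H0: μ_1 = μ_2; H1: μ_1 ≠ μ_2 (two-sample pooled-variance t-test, two-sided).
s_p² = [(24−1)·103.1² + (15−1)·90.67²]/(24+15−2) = 9718.26
t = (737.4 − 694.9)/√[9718.26·(1/24 + 1/15)] = 1.310
df = n₁ + n₂ − 2 = 37
Two-sided p-value ≈ 0.198
Since p ≈ 0.198 > α = 0.02, fail to reject H0; the data do not provide sufficient evidence against H0.

t = 1.310; fail to reject H0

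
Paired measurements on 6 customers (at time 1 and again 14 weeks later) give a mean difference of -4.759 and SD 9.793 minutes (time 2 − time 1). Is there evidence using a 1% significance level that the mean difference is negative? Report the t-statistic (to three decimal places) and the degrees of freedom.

H0: μ_d = 0; H1: μ_d < 0 (paired t-test on the differences, left-tailed).
t = d̄/(s_d/√n) = -4.759/(9.793/√6) = -1.190
df = n − 1 = 5
p-value = P(T ≤ -1.190) ≈ 0.144
Since p ≈ 0.144 > α = 0.01, fail to reject H0; the data do not provide sufficient evidence against H0.

t = -1.190, df = 5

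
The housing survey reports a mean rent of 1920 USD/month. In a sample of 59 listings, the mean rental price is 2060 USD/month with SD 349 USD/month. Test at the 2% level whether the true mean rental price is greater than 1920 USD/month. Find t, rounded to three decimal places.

H0: μ = 1920; H1: μ > 1920 (one-sample t-test, right-tailed).
t = (x̄ − μ₀)/(s/√n) = (2060 − 1920)/(349/√59) = 3.081
df = n − 1 = 58
p-value = P(T ≥ 3.081) ≈ 0.0016
Since p ≈ 0.0016 < α = 0.02, reject H0; the evidence is statistically significant.

3.081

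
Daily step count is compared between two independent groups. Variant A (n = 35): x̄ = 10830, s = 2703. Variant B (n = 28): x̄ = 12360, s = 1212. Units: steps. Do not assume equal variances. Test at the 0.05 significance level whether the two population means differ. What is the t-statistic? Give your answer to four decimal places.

Let group 1 = variant A, group 2 = variant B. H0: μ_1 = μ_2; H1: μ_1 ≠ μ_2 (Welch's two-sample t-test, two-sided).
t = (x̄_1 − x̄_2)/√(s_1²/n_1 + s_2²/n_2) = (10830 − 12360)/√(2703²/35 + 1212²/28) = -2.9936
Welch–Satterthwaite df ≈ 49.31
Two-sided p-value ≈ 0.0043
Since p ≈ 0.0043 < α = 0.05, reject H0; the evidence is statistically significant.

-2.9936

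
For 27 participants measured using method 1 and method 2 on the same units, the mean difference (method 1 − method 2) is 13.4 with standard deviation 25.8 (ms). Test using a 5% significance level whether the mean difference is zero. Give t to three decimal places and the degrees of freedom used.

t = 2.699, df = 26

H0: μ_d = 0; H1: μ_d ≠ 0 (paired t-test on the differences, two-sided).
t = d̄/(s_d/√n) = 13.4/(25.8/√27) = 2.699
df = n − 1 = 26
Two-sided p-value ≈ 0.0121
Since p ≈ 0.0121 < α = 0.05, reject H0; the data support H1.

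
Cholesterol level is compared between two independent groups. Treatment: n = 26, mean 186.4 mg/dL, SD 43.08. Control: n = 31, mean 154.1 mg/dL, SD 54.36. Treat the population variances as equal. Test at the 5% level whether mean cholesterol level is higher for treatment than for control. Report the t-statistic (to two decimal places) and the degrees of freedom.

Let group 1 = treatment, group 2 = control. H0: μ_1 = μ_2; H1: μ_1 > μ_2 (two-sample pooled-variance t-test, right-tailed).
s_p² = [(26−1)·43.08² + (31−1)·54.36²]/(26+31−2) = 2455.41
t = (186.4 − 154.1)/√[2455.41·(1/26 + 1/31)] = 2.45
df = n₁ + n₂ − 2 = 55
p-value = P(T ≥ 2.45) ≈ 0.0087
Since p ≈ 0.0087 < α = 0.05, reject H0; the evidence is statistically significant.

t = 2.45, df = 55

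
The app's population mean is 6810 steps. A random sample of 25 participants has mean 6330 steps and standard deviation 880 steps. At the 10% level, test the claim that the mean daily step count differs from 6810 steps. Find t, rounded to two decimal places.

H0: μ = 6810; H1: μ ≠ 6810 (one-sample t-test, two-sided).
t = (x̄ − μ₀)/(s/√n) = (6330 − 6810)/(880/√25) = -2.73
df = n − 1 = 24
Two-sided p-value ≈ 0.0117
Since p ≈ 0.0117 < α = 0.1, reject H0; the evidence is statistically significant.

-2.73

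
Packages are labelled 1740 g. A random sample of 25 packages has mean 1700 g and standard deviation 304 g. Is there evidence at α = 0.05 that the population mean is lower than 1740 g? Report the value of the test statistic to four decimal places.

H0: μ = 1740; H1: μ < 1740 (one-sample t-test, left-tailed).
t = (x̄ − μ₀)/(s/√n) = (1700 − 1740)/(304/√25) = -0.6579
df = n − 1 = 24
p-value = P(T ≤ -0.6579) ≈ 0.258
Since p ≈ 0.258 > α = 0.05, fail to reject H0; the data do not provide sufficient evidence against H0.

-0.6579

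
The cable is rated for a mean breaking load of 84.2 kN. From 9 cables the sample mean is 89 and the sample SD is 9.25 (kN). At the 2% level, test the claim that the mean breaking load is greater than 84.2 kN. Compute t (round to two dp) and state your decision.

t = 1.56; fail to reject H0

H0: μ = 84.2; H1: μ > 84.2 (one-sample t-test, right-tailed).
t = (x̄ − μ₀)/(s/√n) = (89 − 84.2)/(9.25/√9) = 1.56
df = n − 1 = 8
p-value = P(T ≥ 1.56) ≈ 0.079
Since p ≈ 0.079 > α = 0.02, fail to reject H0; the data do not provide sufficient evidence against H0.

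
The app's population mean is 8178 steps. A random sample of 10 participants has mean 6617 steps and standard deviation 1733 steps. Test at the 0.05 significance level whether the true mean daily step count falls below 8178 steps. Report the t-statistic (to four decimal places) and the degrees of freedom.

t = -2.8484, df = 9

H0: μ = 8178; H1: μ < 8178 (one-sample t-test, left-tailed).
t = (x̄ − μ₀)/(s/√n) = (6617 − 8178)/(1733/√10) = -2.8484
df = n − 1 = 9
p-value = P(T ≤ -2.8484) ≈ 0.0096
Since p ≈ 0.0096 < α = 0.05, reject H0; the evidence is statistically significant.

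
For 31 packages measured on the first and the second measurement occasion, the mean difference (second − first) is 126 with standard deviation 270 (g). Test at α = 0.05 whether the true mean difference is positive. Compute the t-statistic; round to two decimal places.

H0: μ_d = 0; H1: μ_d > 0 (paired t-test on the differences, right-tailed).
t = d̄/(s_d/√n) = 126/(270/√31) = 2.60
df = n − 1 = 30
p-value = P(T ≥ 2.60) ≈ 0.007
Since p ≈ 0.007 < α = 0.05, reject H0; the evidence is statistically significant.

2.60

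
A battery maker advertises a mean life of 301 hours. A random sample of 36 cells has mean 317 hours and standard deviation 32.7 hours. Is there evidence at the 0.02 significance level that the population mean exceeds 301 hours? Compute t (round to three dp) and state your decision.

H0: μ = 301; H1: μ > 301 (one-sample t-test, right-tailed).
t = (x̄ − μ₀)/(s/√n) = (317 − 301)/(32.7/√36) = 2.936
df = n − 1 = 35
p-value = P(T ≥ 2.936) ≈ 0.003
Since p ≈ 0.003 < α = 0.02, reject H0; the evidence is statistically significant.

t = 2.936; reject H0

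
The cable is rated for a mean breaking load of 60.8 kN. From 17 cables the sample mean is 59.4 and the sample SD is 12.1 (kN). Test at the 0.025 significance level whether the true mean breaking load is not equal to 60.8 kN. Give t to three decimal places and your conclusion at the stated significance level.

H0: μ = 60.8; H1: μ ≠ 60.8 (one-sample t-test, two-sided).
t = (x̄ − μ₀)/(s/√n) = (59.4 − 60.8)/(12.1/√17) = -0.477
df = n − 1 = 16
Two-sided p-value ≈ 0.640
Since p ≈ 0.640 > α = 0.025, fail to reject H0; the evidence is not statistically significant.

t = -0.477; fail to reject H0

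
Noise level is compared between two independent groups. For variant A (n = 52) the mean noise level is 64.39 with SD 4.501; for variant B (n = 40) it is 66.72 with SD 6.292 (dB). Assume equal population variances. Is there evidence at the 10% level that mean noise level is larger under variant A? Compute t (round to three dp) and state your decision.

t = -2.070; fail to reject H0

Let group 1 = variant A, group 2 = variant B. H0: μ_1 = μ_2; H1: μ_1 > μ_2 (two-sample pooled-variance t-test, right-tailed).
s_p² = [(52−1)·4.501² + (40−1)·6.292²]/(52+40−2) = 28.6354
t = (64.39 − 66.72)/√[28.6354·(1/52 + 1/40)] = -2.070
df = n₁ + n₂ − 2 = 90
p-value = P(T ≥ -2.070) ≈ 0.9794
Since p ≈ 0.9794 > α = 0.1, fail to reject H0; the data do not provide sufficient evidence against H0.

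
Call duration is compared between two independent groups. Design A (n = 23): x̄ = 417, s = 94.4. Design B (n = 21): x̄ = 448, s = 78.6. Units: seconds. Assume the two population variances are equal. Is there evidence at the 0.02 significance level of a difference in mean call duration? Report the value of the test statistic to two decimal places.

-1.18

Let group 1 = design A, group 2 = design B. H0: μ_1 = μ_2; H1: μ_1 ≠ μ_2 (two-sample pooled-variance t-test, two-sided).
s_p² = [(23−1)·94.4² + (21−1)·78.6²]/(23+21−2) = 7609.74
t = (417 − 448)/√[7609.74·(1/23 + 1/21)] = -1.18
df = n₁ + n₂ − 2 = 42
Two-sided p-value ≈ 0.2457
Since p ≈ 0.2457 > α = 0.02, fail to reject H0; the evidence is not statistically significant.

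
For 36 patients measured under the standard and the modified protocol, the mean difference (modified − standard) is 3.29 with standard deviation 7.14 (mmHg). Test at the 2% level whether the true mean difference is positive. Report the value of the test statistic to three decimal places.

2.765

H0: μ_d = 0; H1: μ_d > 0 (paired t-test on the differences, right-tailed).
t = d̄/(s_d/√n) = 3.29/(7.14/√36) = 2.765
df = n − 1 = 35
p-value = P(T ≥ 2.765) ≈ 0.005
Since p ≈ 0.005 < α = 0.02, reject H0; the evidence is statistically significant.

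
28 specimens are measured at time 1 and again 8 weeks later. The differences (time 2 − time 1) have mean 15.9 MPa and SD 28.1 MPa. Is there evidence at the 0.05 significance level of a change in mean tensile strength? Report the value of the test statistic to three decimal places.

2.994

H0: μ_d = 0; H1: μ_d ≠ 0 (paired t-test on the differences, two-sided).
t = d̄/(s_d/√n) = 15.9/(28.1/√28) = 2.994
df = n − 1 = 27
Two-sided p-value ≈ 0.0058
Since p ≈ 0.0058 < α = 0.05, reject H0; the data support H1.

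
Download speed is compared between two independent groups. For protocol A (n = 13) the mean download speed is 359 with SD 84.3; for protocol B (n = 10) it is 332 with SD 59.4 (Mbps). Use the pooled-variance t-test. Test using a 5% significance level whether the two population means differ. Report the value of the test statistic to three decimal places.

Let group 1 = protocol A, group 2 = protocol B. H0: μ_1 = μ_2; H1: μ_1 ≠ μ_2 (two-sample pooled-variance t-test, two-sided).
s_p² = [(13−1)·84.3² + (10−1)·59.4²]/(13+10−2) = 5573.01
t = (359 − 332)/√[5573.01·(1/13 + 1/10)] = 0.860
df = n₁ + n₂ − 2 = 21
Two-sided p-value ≈ 0.400
Since p ≈ 0.400 > α = 0.05, fail to reject H0; the data do not provide sufficient evidence against H0.

0.860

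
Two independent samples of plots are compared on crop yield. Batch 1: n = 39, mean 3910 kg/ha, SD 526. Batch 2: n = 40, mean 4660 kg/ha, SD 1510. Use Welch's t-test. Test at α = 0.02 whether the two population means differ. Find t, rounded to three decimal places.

-2.962

Let group 1 = batch 1, group 2 = batch 2. H0: μ_1 = μ_2; H1: μ_1 ≠ μ_2 (Welch's two-sample t-test, two-sided).
t = (x̄_1 − x̄_2)/√(s_1²/n_1 + s_2²/n_2) = (3910 − 4660)/√(526²/39 + 1510²/40) = -2.962
Welch–Satterthwaite df ≈ 48.54
Two-sided p-value ≈ 0.005
Since p ≈ 0.005 < α = 0.02, reject H0; the evidence is statistically significant.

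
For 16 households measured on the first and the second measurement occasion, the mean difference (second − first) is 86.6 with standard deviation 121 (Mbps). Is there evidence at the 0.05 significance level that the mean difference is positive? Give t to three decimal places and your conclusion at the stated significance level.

H0: μ_d = 0; H1: μ_d > 0 (paired t-test on the differences, right-tailed).
t = d̄/(s_d/√n) = 86.6/(121/√16) = 2.863
df = n − 1 = 15
p-value = P(T ≥ 2.863) ≈ 0.0059
Since p ≈ 0.0059 < α = 0.05, reject H0; the evidence is statistically significant.

t = 2.863; reject H0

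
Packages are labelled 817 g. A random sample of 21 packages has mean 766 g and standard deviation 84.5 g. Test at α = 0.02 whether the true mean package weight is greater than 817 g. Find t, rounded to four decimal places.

-2.7658

H0: μ = 817; H1: μ > 817 (one-sample t-test, right-tailed).
t = (x̄ − μ₀)/(s/√n) = (766 − 817)/(84.5/√21) = -2.7658
df = n − 1 = 20
p-value = P(T ≥ -2.7658) ≈ 0.9940
Since p ≈ 0.9940 > α = 0.02, fail to reject H0; the evidence is not statistically significant.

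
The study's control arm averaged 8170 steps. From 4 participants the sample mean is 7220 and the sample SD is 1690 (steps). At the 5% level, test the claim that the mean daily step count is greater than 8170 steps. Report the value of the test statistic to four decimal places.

H0: μ = 8170; H1: μ > 8170 (one-sample t-test, right-tailed).
t = (x̄ − μ₀)/(s/√n) = (7220 − 8170)/(1690/√4) = -1.1243
df = n − 1 = 3
p-value = P(T ≥ -1.1243) ≈ 0.829
Since p ≈ 0.829 > α = 0.05, fail to reject H0; the data do not provide sufficient evidence against H0.

-1.1243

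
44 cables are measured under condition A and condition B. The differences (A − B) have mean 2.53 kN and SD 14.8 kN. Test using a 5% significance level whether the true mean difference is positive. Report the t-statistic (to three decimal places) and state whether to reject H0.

H0: μ_d = 0; H1: μ_d > 0 (paired t-test on the differences, right-tailed).
t = d̄/(s_d/√n) = 2.53/(14.8/√44) = 1.134
df = n − 1 = 43
p-value = P(T ≥ 1.134) ≈ 0.1316
Since p ≈ 0.1316 > α = 0.05, fail to reject H0; the evidence is not statistically significant.

t = 1.134; fail to reject H0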